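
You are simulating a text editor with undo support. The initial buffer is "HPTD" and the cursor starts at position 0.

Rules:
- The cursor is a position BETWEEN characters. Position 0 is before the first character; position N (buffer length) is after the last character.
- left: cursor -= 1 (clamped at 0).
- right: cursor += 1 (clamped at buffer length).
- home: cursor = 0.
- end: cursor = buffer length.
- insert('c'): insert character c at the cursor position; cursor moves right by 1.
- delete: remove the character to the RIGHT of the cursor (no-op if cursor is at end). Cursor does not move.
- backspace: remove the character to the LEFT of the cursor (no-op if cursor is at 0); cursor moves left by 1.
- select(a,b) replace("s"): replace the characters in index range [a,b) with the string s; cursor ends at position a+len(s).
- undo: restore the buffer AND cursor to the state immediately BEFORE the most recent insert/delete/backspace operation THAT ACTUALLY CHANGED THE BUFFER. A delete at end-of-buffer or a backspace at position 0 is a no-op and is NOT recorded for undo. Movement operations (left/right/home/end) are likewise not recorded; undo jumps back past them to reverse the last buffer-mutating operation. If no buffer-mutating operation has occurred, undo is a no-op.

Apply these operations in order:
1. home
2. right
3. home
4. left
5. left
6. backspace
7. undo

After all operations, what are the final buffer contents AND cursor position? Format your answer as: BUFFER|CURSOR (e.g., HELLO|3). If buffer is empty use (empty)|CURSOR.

After op 1 (home): buf='HPTD' cursor=0
After op 2 (right): buf='HPTD' cursor=1
After op 3 (home): buf='HPTD' cursor=0
After op 4 (left): buf='HPTD' cursor=0
After op 5 (left): buf='HPTD' cursor=0
After op 6 (backspace): buf='HPTD' cursor=0
After op 7 (undo): buf='HPTD' cursor=0

Answer: HPTD|0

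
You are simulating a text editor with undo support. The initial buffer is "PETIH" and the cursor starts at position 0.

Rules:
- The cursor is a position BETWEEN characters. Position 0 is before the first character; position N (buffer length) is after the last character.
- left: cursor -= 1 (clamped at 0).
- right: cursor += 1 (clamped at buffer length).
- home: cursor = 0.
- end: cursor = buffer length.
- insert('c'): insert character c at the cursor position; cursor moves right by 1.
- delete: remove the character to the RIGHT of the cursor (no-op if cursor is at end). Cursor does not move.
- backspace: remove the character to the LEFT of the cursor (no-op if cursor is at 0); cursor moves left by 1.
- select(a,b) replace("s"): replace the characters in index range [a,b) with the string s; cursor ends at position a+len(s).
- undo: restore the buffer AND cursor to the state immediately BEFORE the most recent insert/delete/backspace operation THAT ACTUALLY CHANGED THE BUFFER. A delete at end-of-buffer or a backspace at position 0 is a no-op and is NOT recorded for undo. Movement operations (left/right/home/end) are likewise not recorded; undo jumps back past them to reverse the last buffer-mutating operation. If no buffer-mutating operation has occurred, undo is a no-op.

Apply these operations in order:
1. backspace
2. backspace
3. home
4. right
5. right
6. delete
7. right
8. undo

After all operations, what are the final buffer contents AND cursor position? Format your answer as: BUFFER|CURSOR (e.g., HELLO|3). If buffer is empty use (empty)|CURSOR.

Answer: PETIH|2

Derivation:
After op 1 (backspace): buf='PETIH' cursor=0
After op 2 (backspace): buf='PETIH' cursor=0
After op 3 (home): buf='PETIH' cursor=0
After op 4 (right): buf='PETIH' cursor=1
After op 5 (right): buf='PETIH' cursor=2
After op 6 (delete): buf='PEIH' cursor=2
After op 7 (right): buf='PEIH' cursor=3
After op 8 (undo): buf='PETIH' cursor=2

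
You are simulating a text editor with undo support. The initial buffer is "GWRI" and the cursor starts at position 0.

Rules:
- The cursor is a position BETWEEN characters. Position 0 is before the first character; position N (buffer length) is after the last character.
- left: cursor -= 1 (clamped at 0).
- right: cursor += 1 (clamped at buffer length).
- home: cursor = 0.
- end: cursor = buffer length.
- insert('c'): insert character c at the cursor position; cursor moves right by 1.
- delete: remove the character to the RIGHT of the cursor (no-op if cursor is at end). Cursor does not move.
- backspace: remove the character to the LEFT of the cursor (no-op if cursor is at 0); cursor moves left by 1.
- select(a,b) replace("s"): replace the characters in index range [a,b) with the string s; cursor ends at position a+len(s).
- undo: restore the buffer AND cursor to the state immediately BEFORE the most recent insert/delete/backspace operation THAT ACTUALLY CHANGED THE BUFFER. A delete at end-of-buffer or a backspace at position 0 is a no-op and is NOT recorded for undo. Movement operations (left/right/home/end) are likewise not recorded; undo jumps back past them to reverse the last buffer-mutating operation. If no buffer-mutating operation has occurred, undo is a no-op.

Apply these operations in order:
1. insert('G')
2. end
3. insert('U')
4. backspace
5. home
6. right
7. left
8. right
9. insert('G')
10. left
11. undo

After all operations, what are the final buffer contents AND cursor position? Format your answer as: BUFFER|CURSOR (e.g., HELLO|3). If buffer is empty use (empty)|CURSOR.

Answer: GGWRI|1

Derivation:
After op 1 (insert('G')): buf='GGWRI' cursor=1
After op 2 (end): buf='GGWRI' cursor=5
After op 3 (insert('U')): buf='GGWRIU' cursor=6
After op 4 (backspace): buf='GGWRI' cursor=5
After op 5 (home): buf='GGWRI' cursor=0
After op 6 (right): buf='GGWRI' cursor=1
After op 7 (left): buf='GGWRI' cursor=0
After op 8 (right): buf='GGWRI' cursor=1
After op 9 (insert('G')): buf='GGGWRI' cursor=2
After op 10 (left): buf='GGGWRI' cursor=1
After op 11 (undo): buf='GGWRI' cursor=1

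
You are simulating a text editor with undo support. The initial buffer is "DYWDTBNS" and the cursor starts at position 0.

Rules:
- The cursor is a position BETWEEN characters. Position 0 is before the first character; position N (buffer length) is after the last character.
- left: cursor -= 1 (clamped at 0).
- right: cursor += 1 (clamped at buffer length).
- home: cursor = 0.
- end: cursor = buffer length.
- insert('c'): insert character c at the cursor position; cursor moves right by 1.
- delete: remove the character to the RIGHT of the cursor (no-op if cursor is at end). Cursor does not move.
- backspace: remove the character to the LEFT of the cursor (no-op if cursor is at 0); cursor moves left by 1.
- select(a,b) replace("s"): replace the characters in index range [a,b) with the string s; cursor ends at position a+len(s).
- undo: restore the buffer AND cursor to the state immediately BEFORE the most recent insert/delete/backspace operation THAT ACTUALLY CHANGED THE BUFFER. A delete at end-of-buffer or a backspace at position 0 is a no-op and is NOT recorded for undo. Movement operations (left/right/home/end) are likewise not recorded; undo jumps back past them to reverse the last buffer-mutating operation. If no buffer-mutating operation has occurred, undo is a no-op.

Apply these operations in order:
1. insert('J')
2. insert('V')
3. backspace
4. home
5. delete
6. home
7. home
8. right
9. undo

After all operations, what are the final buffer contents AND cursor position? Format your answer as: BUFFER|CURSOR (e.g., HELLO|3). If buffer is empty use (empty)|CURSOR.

Answer: JDYWDTBNS|0

Derivation:
After op 1 (insert('J')): buf='JDYWDTBNS' cursor=1
After op 2 (insert('V')): buf='JVDYWDTBNS' cursor=2
After op 3 (backspace): buf='JDYWDTBNS' cursor=1
After op 4 (home): buf='JDYWDTBNS' cursor=0
After op 5 (delete): buf='DYWDTBNS' cursor=0
After op 6 (home): buf='DYWDTBNS' cursor=0
After op 7 (home): buf='DYWDTBNS' cursor=0
After op 8 (right): buf='DYWDTBNS' cursor=1
After op 9 (undo): buf='JDYWDTBNS' cursor=0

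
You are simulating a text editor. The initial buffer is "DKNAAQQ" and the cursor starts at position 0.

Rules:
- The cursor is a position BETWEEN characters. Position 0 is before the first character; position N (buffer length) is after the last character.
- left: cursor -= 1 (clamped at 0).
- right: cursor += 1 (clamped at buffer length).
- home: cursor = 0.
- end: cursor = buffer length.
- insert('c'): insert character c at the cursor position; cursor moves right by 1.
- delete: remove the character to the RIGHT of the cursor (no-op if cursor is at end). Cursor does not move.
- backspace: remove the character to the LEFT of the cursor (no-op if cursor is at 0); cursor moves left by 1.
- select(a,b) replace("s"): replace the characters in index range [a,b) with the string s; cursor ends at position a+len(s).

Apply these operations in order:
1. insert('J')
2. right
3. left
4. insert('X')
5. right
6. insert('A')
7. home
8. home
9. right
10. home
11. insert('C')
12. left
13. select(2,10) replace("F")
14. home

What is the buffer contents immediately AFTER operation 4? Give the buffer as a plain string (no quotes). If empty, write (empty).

After op 1 (insert('J')): buf='JDKNAAQQ' cursor=1
After op 2 (right): buf='JDKNAAQQ' cursor=2
After op 3 (left): buf='JDKNAAQQ' cursor=1
After op 4 (insert('X')): buf='JXDKNAAQQ' cursor=2

Answer: JXDKNAAQQ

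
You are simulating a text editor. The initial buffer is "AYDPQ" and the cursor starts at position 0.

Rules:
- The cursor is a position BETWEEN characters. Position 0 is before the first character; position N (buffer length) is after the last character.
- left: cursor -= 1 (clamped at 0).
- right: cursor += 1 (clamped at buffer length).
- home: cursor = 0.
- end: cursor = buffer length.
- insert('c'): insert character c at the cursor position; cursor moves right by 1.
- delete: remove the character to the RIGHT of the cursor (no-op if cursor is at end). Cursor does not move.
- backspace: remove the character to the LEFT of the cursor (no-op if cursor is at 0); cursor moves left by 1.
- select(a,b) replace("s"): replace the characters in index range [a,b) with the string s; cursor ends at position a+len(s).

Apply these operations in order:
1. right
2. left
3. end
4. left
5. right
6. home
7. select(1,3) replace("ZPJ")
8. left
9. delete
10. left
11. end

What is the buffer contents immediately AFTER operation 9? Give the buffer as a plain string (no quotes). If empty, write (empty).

Answer: AZPPQ

Derivation:
After op 1 (right): buf='AYDPQ' cursor=1
After op 2 (left): buf='AYDPQ' cursor=0
After op 3 (end): buf='AYDPQ' cursor=5
After op 4 (left): buf='AYDPQ' cursor=4
After op 5 (right): buf='AYDPQ' cursor=5
After op 6 (home): buf='AYDPQ' cursor=0
After op 7 (select(1,3) replace("ZPJ")): buf='AZPJPQ' cursor=4
After op 8 (left): buf='AZPJPQ' cursor=3
After op 9 (delete): buf='AZPPQ' cursor=3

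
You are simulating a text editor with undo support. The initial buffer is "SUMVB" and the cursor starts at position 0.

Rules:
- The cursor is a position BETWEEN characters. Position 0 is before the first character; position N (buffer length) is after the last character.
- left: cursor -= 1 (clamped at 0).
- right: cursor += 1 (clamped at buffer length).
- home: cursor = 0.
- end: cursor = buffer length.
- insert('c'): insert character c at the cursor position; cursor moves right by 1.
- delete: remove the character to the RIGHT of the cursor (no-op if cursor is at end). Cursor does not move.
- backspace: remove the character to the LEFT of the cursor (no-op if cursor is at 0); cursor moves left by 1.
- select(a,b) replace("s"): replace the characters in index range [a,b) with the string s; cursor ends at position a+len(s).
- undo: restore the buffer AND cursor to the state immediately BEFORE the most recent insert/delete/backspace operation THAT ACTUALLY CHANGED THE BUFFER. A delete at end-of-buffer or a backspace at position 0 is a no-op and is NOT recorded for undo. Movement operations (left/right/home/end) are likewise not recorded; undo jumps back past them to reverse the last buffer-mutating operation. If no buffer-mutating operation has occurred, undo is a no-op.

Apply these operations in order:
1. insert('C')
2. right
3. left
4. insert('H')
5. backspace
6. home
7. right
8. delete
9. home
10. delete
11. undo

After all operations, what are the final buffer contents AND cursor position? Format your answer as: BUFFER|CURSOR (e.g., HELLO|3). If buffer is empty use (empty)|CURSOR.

After op 1 (insert('C')): buf='CSUMVB' cursor=1
After op 2 (right): buf='CSUMVB' cursor=2
After op 3 (left): buf='CSUMVB' cursor=1
After op 4 (insert('H')): buf='CHSUMVB' cursor=2
After op 5 (backspace): buf='CSUMVB' cursor=1
After op 6 (home): buf='CSUMVB' cursor=0
After op 7 (right): buf='CSUMVB' cursor=1
After op 8 (delete): buf='CUMVB' cursor=1
After op 9 (home): buf='CUMVB' cursor=0
After op 10 (delete): buf='UMVB' cursor=0
After op 11 (undo): buf='CUMVB' cursor=0

Answer: CUMVB|0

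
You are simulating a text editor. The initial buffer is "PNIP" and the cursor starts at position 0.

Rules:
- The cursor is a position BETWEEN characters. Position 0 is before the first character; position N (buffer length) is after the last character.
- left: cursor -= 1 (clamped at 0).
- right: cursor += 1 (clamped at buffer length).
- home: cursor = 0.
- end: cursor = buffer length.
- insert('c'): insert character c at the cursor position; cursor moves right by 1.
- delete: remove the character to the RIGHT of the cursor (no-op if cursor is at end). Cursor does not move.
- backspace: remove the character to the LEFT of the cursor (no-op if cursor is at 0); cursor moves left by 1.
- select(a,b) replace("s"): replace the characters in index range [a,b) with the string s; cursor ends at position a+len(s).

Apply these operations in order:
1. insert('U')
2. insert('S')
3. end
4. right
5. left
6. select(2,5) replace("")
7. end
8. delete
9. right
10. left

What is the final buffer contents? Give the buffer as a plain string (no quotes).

After op 1 (insert('U')): buf='UPNIP' cursor=1
After op 2 (insert('S')): buf='USPNIP' cursor=2
After op 3 (end): buf='USPNIP' cursor=6
After op 4 (right): buf='USPNIP' cursor=6
After op 5 (left): buf='USPNIP' cursor=5
After op 6 (select(2,5) replace("")): buf='USP' cursor=2
After op 7 (end): buf='USP' cursor=3
After op 8 (delete): buf='USP' cursor=3
After op 9 (right): buf='USP' cursor=3
After op 10 (left): buf='USP' cursor=2

Answer: USP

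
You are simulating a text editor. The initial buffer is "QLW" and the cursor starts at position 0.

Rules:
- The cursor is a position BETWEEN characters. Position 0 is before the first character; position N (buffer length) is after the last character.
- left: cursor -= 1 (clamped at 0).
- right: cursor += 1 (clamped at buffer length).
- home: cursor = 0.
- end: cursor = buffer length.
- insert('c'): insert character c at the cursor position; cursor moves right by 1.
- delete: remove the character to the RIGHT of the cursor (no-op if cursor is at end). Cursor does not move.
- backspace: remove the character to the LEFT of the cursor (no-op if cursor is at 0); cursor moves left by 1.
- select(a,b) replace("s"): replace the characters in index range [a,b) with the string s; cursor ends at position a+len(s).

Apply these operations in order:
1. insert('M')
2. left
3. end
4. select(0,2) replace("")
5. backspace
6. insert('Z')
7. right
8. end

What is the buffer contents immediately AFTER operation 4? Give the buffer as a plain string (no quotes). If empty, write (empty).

Answer: LW

Derivation:
After op 1 (insert('M')): buf='MQLW' cursor=1
After op 2 (left): buf='MQLW' cursor=0
After op 3 (end): buf='MQLW' cursor=4
After op 4 (select(0,2) replace("")): buf='LW' cursor=0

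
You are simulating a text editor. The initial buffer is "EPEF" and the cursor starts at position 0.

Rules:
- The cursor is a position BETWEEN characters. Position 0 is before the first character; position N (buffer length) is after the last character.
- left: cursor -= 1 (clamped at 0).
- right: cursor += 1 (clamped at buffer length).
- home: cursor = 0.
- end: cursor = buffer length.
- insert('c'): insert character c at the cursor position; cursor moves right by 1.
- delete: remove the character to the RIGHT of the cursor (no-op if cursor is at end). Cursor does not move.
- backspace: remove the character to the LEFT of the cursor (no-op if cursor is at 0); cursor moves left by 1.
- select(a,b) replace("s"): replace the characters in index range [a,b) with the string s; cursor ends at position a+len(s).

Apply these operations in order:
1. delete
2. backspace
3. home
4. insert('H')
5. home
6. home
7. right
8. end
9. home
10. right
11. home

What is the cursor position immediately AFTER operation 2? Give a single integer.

Answer: 0

Derivation:
After op 1 (delete): buf='PEF' cursor=0
After op 2 (backspace): buf='PEF' cursor=0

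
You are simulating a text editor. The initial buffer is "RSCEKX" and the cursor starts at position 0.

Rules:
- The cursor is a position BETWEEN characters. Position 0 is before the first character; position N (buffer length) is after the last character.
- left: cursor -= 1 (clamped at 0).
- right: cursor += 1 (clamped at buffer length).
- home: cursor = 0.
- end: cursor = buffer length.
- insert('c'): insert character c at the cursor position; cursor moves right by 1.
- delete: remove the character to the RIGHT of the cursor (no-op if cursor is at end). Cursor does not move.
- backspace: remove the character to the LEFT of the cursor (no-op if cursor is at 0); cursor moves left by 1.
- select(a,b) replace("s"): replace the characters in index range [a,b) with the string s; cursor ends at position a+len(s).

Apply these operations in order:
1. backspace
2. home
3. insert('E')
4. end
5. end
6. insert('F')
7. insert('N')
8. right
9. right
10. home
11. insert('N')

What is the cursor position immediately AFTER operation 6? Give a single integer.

Answer: 8

Derivation:
After op 1 (backspace): buf='RSCEKX' cursor=0
After op 2 (home): buf='RSCEKX' cursor=0
After op 3 (insert('E')): buf='ERSCEKX' cursor=1
After op 4 (end): buf='ERSCEKX' cursor=7
After op 5 (end): buf='ERSCEKX' cursor=7
After op 6 (insert('F')): buf='ERSCEKXF' cursor=8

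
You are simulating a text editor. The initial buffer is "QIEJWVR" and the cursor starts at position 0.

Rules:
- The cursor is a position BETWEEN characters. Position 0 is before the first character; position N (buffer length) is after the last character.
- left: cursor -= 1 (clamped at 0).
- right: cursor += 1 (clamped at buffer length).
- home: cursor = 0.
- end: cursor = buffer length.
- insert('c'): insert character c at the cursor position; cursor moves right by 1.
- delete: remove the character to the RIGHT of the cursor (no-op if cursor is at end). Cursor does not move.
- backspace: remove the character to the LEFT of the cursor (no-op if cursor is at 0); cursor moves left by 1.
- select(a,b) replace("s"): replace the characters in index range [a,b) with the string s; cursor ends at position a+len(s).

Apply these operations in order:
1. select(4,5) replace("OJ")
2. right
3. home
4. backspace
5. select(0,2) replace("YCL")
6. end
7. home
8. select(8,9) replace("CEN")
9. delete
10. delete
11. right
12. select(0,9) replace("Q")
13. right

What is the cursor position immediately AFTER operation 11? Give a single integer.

After op 1 (select(4,5) replace("OJ")): buf='QIEJOJVR' cursor=6
After op 2 (right): buf='QIEJOJVR' cursor=7
After op 3 (home): buf='QIEJOJVR' cursor=0
After op 4 (backspace): buf='QIEJOJVR' cursor=0
After op 5 (select(0,2) replace("YCL")): buf='YCLEJOJVR' cursor=3
After op 6 (end): buf='YCLEJOJVR' cursor=9
After op 7 (home): buf='YCLEJOJVR' cursor=0
After op 8 (select(8,9) replace("CEN")): buf='YCLEJOJVCEN' cursor=11
After op 9 (delete): buf='YCLEJOJVCEN' cursor=11
After op 10 (delete): buf='YCLEJOJVCEN' cursor=11
After op 11 (right): buf='YCLEJOJVCEN' cursor=11

Answer: 11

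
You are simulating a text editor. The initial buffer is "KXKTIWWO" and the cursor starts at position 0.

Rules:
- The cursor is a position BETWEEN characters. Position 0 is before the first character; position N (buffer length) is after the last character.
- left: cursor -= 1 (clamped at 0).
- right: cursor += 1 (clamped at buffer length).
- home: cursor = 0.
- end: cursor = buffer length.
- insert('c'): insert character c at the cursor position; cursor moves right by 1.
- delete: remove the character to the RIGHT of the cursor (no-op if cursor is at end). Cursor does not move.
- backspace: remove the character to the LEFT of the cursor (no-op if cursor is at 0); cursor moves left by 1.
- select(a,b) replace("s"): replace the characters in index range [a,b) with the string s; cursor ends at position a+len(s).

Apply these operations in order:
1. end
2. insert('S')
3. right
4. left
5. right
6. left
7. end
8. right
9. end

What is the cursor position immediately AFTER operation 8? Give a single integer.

After op 1 (end): buf='KXKTIWWO' cursor=8
After op 2 (insert('S')): buf='KXKTIWWOS' cursor=9
After op 3 (right): buf='KXKTIWWOS' cursor=9
After op 4 (left): buf='KXKTIWWOS' cursor=8
After op 5 (right): buf='KXKTIWWOS' cursor=9
After op 6 (left): buf='KXKTIWWOS' cursor=8
After op 7 (end): buf='KXKTIWWOS' cursor=9
After op 8 (right): buf='KXKTIWWOS' cursor=9

Answer: 9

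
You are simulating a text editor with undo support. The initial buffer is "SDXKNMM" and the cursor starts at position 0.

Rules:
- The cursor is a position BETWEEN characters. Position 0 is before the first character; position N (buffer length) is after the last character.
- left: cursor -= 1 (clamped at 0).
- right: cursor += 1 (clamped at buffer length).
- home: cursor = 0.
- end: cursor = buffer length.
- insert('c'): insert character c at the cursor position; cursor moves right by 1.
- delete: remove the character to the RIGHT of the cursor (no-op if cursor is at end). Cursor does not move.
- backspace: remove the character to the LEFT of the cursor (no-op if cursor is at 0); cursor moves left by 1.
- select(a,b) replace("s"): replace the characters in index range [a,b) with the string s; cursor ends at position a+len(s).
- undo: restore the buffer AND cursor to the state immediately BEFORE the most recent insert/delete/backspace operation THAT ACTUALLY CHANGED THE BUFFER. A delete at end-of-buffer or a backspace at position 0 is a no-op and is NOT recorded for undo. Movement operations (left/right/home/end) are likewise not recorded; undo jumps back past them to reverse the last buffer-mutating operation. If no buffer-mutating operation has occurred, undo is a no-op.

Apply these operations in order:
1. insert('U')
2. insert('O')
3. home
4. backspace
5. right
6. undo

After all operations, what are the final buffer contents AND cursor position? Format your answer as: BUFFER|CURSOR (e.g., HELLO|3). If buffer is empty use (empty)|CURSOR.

Answer: USDXKNMM|1

Derivation:
After op 1 (insert('U')): buf='USDXKNMM' cursor=1
After op 2 (insert('O')): buf='UOSDXKNMM' cursor=2
After op 3 (home): buf='UOSDXKNMM' cursor=0
After op 4 (backspace): buf='UOSDXKNMM' cursor=0
After op 5 (right): buf='UOSDXKNMM' cursor=1
After op 6 (undo): buf='USDXKNMM' cursor=1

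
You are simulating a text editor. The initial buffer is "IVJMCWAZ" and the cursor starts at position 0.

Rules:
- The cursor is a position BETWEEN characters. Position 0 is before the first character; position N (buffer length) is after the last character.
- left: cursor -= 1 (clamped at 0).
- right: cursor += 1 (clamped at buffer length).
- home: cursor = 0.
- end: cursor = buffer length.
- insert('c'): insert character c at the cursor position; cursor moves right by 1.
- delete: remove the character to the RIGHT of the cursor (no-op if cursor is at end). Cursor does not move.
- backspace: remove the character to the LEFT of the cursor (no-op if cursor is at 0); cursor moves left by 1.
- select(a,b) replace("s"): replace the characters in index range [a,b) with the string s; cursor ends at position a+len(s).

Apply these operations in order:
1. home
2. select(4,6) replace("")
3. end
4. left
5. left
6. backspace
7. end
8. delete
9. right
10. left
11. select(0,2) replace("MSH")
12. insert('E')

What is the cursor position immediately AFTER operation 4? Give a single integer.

After op 1 (home): buf='IVJMCWAZ' cursor=0
After op 2 (select(4,6) replace("")): buf='IVJMAZ' cursor=4
After op 3 (end): buf='IVJMAZ' cursor=6
After op 4 (left): buf='IVJMAZ' cursor=5

Answer: 5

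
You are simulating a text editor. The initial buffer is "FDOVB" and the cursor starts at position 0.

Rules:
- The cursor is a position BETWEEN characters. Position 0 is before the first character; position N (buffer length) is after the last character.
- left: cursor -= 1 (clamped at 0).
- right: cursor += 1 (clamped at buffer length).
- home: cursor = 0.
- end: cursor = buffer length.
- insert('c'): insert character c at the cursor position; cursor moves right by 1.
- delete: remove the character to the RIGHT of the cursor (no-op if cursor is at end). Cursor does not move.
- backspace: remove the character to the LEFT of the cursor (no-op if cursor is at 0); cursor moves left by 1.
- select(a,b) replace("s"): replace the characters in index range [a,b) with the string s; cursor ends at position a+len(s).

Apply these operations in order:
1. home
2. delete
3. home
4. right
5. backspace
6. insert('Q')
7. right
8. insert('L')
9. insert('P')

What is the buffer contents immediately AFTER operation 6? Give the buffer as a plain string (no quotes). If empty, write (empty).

After op 1 (home): buf='FDOVB' cursor=0
After op 2 (delete): buf='DOVB' cursor=0
After op 3 (home): buf='DOVB' cursor=0
After op 4 (right): buf='DOVB' cursor=1
After op 5 (backspace): buf='OVB' cursor=0
After op 6 (insert('Q')): buf='QOVB' cursor=1

Answer: QOVB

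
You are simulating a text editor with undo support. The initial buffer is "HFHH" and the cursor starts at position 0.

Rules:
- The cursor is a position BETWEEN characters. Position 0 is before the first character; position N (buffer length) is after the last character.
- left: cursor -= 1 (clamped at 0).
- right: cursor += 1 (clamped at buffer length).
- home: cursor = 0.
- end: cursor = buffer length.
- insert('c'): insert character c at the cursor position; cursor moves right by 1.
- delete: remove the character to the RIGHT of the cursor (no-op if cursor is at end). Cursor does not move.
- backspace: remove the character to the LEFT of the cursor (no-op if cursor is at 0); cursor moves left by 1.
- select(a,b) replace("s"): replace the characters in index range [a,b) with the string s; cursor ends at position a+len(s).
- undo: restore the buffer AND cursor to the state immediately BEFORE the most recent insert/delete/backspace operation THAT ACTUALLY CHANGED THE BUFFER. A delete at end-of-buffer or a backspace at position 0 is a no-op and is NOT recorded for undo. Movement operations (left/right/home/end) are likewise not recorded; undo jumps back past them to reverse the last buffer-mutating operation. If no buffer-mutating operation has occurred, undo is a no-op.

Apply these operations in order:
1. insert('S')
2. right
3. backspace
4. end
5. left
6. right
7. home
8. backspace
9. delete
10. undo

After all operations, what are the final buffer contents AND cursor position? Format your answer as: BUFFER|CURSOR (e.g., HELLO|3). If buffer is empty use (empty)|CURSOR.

After op 1 (insert('S')): buf='SHFHH' cursor=1
After op 2 (right): buf='SHFHH' cursor=2
After op 3 (backspace): buf='SFHH' cursor=1
After op 4 (end): buf='SFHH' cursor=4
After op 5 (left): buf='SFHH' cursor=3
After op 6 (right): buf='SFHH' cursor=4
After op 7 (home): buf='SFHH' cursor=0
After op 8 (backspace): buf='SFHH' cursor=0
After op 9 (delete): buf='FHH' cursor=0
After op 10 (undo): buf='SFHH' cursor=0

Answer: SFHH|0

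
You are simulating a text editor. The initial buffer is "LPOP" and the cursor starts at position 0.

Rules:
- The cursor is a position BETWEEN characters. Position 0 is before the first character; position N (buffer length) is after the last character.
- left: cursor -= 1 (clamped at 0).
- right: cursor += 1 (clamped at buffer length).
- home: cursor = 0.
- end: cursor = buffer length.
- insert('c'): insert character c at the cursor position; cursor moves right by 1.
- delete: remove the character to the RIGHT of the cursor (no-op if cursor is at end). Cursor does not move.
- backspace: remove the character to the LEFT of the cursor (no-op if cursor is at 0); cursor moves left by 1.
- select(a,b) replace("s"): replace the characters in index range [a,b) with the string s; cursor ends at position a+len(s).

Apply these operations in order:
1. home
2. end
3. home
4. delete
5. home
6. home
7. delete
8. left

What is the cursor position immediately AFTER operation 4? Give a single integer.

After op 1 (home): buf='LPOP' cursor=0
After op 2 (end): buf='LPOP' cursor=4
After op 3 (home): buf='LPOP' cursor=0
After op 4 (delete): buf='POP' cursor=0

Answer: 0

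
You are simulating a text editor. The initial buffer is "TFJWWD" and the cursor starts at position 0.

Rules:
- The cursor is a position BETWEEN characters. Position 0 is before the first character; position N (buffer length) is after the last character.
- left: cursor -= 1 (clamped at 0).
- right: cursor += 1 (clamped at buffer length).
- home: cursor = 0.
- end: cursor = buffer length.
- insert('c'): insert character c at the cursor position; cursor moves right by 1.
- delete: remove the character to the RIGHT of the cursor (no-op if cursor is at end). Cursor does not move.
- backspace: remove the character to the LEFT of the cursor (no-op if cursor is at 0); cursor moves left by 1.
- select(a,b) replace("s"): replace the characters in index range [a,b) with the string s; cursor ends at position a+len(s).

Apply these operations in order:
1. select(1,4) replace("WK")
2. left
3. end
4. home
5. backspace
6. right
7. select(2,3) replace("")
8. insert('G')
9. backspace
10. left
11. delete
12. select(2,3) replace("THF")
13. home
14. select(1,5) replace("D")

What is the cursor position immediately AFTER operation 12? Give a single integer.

After op 1 (select(1,4) replace("WK")): buf='TWKWD' cursor=3
After op 2 (left): buf='TWKWD' cursor=2
After op 3 (end): buf='TWKWD' cursor=5
After op 4 (home): buf='TWKWD' cursor=0
After op 5 (backspace): buf='TWKWD' cursor=0
After op 6 (right): buf='TWKWD' cursor=1
After op 7 (select(2,3) replace("")): buf='TWWD' cursor=2
After op 8 (insert('G')): buf='TWGWD' cursor=3
After op 9 (backspace): buf='TWWD' cursor=2
After op 10 (left): buf='TWWD' cursor=1
After op 11 (delete): buf='TWD' cursor=1
After op 12 (select(2,3) replace("THF")): buf='TWTHF' cursor=5

Answer: 5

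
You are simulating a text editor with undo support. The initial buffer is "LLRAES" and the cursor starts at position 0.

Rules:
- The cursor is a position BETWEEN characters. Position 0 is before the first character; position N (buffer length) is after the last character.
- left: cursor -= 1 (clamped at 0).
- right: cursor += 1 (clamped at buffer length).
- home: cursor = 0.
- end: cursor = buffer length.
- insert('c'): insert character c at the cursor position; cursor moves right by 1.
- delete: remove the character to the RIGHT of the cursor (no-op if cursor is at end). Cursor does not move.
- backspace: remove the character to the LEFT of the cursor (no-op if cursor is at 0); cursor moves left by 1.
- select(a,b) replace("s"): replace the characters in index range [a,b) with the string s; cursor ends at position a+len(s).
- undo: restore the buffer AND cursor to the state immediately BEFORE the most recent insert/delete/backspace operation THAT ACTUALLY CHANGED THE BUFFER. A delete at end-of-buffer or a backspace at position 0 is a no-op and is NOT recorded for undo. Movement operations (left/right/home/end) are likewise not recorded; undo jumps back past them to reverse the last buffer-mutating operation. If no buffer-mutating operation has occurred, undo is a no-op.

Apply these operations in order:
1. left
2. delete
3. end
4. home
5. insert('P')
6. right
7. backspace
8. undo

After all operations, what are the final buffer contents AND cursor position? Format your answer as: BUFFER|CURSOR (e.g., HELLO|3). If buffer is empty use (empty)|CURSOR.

After op 1 (left): buf='LLRAES' cursor=0
After op 2 (delete): buf='LRAES' cursor=0
After op 3 (end): buf='LRAES' cursor=5
After op 4 (home): buf='LRAES' cursor=0
After op 5 (insert('P')): buf='PLRAES' cursor=1
After op 6 (right): buf='PLRAES' cursor=2
After op 7 (backspace): buf='PRAES' cursor=1
After op 8 (undo): buf='PLRAES' cursor=2

Answer: PLRAES|2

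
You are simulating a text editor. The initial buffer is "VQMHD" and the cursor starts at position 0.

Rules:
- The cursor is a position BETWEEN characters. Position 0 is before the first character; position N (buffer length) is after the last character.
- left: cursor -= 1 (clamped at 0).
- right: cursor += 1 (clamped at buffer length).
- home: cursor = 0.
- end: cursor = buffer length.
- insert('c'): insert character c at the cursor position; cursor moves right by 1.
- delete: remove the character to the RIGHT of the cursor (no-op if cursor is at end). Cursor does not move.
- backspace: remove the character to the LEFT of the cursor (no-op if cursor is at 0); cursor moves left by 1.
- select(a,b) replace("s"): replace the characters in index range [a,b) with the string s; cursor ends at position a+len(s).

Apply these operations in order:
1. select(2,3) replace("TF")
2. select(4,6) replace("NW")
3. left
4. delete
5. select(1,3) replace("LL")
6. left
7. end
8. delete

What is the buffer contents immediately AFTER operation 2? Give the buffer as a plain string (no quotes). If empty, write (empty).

Answer: VQTFNW

Derivation:
After op 1 (select(2,3) replace("TF")): buf='VQTFHD' cursor=4
After op 2 (select(4,6) replace("NW")): buf='VQTFNW' cursor=6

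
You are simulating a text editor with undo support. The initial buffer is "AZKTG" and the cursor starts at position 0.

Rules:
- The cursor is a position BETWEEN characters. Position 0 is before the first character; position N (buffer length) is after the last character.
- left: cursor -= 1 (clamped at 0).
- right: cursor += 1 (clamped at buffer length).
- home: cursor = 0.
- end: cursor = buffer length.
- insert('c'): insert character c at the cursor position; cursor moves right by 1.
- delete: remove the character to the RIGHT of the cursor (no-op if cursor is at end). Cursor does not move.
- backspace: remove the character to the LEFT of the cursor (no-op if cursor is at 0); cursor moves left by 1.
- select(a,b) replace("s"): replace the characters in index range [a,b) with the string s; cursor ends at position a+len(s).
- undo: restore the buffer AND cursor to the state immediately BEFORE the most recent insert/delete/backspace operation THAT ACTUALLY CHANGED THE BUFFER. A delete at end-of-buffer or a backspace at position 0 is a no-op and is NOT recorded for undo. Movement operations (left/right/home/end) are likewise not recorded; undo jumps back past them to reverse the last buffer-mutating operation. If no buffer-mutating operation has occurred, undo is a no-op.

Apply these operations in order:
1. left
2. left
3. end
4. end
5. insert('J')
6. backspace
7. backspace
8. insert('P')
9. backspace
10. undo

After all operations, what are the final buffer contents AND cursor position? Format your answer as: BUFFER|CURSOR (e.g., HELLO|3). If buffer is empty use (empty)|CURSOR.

After op 1 (left): buf='AZKTG' cursor=0
After op 2 (left): buf='AZKTG' cursor=0
After op 3 (end): buf='AZKTG' cursor=5
After op 4 (end): buf='AZKTG' cursor=5
After op 5 (insert('J')): buf='AZKTGJ' cursor=6
After op 6 (backspace): buf='AZKTG' cursor=5
After op 7 (backspace): buf='AZKT' cursor=4
After op 8 (insert('P')): buf='AZKTP' cursor=5
After op 9 (backspace): buf='AZKT' cursor=4
After op 10 (undo): buf='AZKTP' cursor=5

Answer: AZKTP|5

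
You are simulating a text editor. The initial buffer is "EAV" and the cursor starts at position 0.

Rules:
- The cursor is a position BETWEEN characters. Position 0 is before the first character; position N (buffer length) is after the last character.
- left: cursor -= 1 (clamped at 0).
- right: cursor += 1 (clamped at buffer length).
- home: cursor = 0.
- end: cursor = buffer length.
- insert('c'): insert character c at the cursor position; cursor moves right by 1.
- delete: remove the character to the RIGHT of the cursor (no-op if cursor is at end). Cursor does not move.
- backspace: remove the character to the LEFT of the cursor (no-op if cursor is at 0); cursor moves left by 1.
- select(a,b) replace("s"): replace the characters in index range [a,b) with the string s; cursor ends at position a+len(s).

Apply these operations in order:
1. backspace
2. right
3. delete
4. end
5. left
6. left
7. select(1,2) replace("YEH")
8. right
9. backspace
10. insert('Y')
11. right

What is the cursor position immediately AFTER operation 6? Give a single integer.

Answer: 0

Derivation:
After op 1 (backspace): buf='EAV' cursor=0
After op 2 (right): buf='EAV' cursor=1
After op 3 (delete): buf='EV' cursor=1
After op 4 (end): buf='EV' cursor=2
After op 5 (left): buf='EV' cursor=1
After op 6 (left): buf='EV' cursor=0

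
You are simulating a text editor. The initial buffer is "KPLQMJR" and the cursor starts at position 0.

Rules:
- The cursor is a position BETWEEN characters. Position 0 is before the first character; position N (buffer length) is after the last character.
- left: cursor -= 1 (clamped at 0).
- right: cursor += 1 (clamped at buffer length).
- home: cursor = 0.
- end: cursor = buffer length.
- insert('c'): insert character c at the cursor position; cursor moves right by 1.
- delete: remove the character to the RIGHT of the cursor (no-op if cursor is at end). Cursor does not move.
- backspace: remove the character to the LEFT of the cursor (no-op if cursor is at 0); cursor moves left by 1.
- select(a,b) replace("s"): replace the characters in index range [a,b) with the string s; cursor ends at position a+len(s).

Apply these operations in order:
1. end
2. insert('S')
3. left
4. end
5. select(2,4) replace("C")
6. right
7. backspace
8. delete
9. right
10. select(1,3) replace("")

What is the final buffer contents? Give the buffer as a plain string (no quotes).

After op 1 (end): buf='KPLQMJR' cursor=7
After op 2 (insert('S')): buf='KPLQMJRS' cursor=8
After op 3 (left): buf='KPLQMJRS' cursor=7
After op 4 (end): buf='KPLQMJRS' cursor=8
After op 5 (select(2,4) replace("C")): buf='KPCMJRS' cursor=3
After op 6 (right): buf='KPCMJRS' cursor=4
After op 7 (backspace): buf='KPCJRS' cursor=3
After op 8 (delete): buf='KPCRS' cursor=3
After op 9 (right): buf='KPCRS' cursor=4
After op 10 (select(1,3) replace("")): buf='KRS' cursor=1

Answer: KRS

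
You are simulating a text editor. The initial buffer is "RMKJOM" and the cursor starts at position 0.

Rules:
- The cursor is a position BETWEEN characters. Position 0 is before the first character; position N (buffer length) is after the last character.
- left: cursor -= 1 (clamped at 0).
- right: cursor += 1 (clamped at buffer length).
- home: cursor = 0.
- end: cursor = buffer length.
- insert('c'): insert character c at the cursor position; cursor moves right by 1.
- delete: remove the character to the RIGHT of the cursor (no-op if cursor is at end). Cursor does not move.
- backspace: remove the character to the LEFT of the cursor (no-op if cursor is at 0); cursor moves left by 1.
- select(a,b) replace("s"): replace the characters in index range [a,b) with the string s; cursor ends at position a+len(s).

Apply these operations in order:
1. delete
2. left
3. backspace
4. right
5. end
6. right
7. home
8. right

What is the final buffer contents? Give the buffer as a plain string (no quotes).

Answer: MKJOM

Derivation:
After op 1 (delete): buf='MKJOM' cursor=0
After op 2 (left): buf='MKJOM' cursor=0
After op 3 (backspace): buf='MKJOM' cursor=0
After op 4 (right): buf='MKJOM' cursor=1
After op 5 (end): buf='MKJOM' cursor=5
After op 6 (right): buf='MKJOM' cursor=5
After op 7 (home): buf='MKJOM' cursor=0
After op 8 (right): buf='MKJOM' cursor=1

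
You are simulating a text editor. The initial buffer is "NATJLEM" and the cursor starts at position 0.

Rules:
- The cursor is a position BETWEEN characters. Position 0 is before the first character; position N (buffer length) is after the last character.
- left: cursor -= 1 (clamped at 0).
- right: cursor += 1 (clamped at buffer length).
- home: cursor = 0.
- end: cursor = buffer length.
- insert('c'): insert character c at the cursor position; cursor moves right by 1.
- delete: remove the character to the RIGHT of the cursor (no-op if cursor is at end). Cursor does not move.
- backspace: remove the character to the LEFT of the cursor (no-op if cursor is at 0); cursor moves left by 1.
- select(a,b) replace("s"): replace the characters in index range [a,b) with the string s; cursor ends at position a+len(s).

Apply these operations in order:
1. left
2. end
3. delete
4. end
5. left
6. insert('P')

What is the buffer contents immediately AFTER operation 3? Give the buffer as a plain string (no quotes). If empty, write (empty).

Answer: NATJLEM

Derivation:
After op 1 (left): buf='NATJLEM' cursor=0
After op 2 (end): buf='NATJLEM' cursor=7
After op 3 (delete): buf='NATJLEM' cursor=7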